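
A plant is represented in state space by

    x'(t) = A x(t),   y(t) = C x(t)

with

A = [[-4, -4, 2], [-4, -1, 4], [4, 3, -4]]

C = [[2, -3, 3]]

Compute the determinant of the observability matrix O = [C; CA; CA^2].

-11776

CA = [[16, 4, -20]]
CA^2 = [[-160, -128, 128]]
Observability matrix O = [C; CA; CA^2] = [[2, -3, 3], [16, 4, -20], [-160, -128, 128]]
Expanding along the first row, det(O) = 2·(4·128 - (-20)·(-128)) - (-3)·(16·128 - (-20)·(-160)) + 3·(16·(-128) - 4·(-160)) = 2·(-2048) - (-3)·(-1152) + 3·(-1408) = -11776
Since det(O) ≠ 0, rank(O) = 3 and the system is completely observable.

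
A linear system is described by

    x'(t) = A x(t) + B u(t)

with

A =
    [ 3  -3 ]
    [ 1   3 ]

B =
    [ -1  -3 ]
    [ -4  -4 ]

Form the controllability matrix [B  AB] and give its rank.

AB = [[9, 3], [-13, -15]]
Controllability matrix C = [B  AB] = [[-1, -3, 9, 3], [-4, -4, -13, -15]]
Take the 2×2 submatrix of C formed by columns 1, 2: [[-1, -3], [-4, -4]]. Its determinant is (-1)·(-4) - (-3)·(-4) = 4 - 12 = -8 ≠ 0.
So rank(C) ≥ 2; since C has 2 rows, rank(C) = 2.
rank(C) = 2 = n, so the pair (A, B) is completely controllable.

2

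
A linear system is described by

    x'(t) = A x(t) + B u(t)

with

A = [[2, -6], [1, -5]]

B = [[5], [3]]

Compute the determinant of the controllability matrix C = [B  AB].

AB = [[-8], [-10]]
Controllability matrix C = [B  AB] = [[5, -8], [3, -10]]
det(C) = 5·(-10) - (-8)·3 = -50 - (-24) = -26
Since det(C) ≠ 0, rank(C) = 2 and the system is completely controllable.

-26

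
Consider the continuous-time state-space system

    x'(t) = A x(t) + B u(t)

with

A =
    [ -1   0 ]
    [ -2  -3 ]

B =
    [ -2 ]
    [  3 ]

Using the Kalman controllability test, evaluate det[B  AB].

AB = [[2], [-5]]
Controllability matrix C = [B  AB] = [[-2, 2], [3, -5]]
det(C) = (-2)·(-5) - 2·3 = 10 - 6 = 4
Since det(C) ≠ 0, rank(C) = 2 and the system is completely controllable.

4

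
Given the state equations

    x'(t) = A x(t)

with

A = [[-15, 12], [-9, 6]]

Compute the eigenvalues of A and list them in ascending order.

det(sI - A) = s^2 - (tr A)s + det A, with tr A = (-15) + 6 = -9 and det A = (-15)·6 - 12·(-9) = -90 - (-108) = 18.
So p(s) = det(sI - A) = s^2 + 9s + 18.
Factor s^2 + 9s + 18: two numbers with sum -9 and product 18 are -3 and -6, so s^2 + 9s + 18 = (s + 3)(s + 6).
Hence p(s) = (s + 3) (s + 6), with roots -6, -3.
All eigenvalues have negative real part, so the system is asymptotically stable.

-6, -3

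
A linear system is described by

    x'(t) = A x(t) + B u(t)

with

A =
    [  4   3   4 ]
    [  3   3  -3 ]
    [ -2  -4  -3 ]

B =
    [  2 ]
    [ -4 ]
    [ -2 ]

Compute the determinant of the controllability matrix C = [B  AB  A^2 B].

792

AB = [[-12], [0], [18]]
A^2B = [[24], [-90], [-30]]
Controllability matrix C = [B  AB  A^2B] = [[2, -12, 24], [-4, 0, -90], [-2, 18, -30]]
Expanding along the first row, det(C) = 2·(0·(-30) - (-90)·18) - (-12)·((-4)·(-30) - (-90)·(-2)) + 24·((-4)·18 - 0·(-2)) = 2·1620 - (-12)·(-60) + 24·(-72) = 792
Since det(C) ≠ 0, rank(C) = 3 and the system is completely controllable.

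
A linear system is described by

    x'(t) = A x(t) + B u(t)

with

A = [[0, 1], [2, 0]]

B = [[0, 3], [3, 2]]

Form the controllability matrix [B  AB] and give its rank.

2

AB = [[3, 2], [0, 6]]
Controllability matrix C = [B  AB] = [[0, 3, 3, 2], [3, 2, 0, 6]]
Take the 2×2 submatrix of C formed by columns 1, 2: [[0, 3], [3, 2]]. Its determinant is 0·2 - 3·3 = 0 - 9 = -9 ≠ 0.
So rank(C) ≥ 2; since C has 2 rows, rank(C) = 2.
rank(C) = 2 = n, so the pair (A, B) is completely controllable.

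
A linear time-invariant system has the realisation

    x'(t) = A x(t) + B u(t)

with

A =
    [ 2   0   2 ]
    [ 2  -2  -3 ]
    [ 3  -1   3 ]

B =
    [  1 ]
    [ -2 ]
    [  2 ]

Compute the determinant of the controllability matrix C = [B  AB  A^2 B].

-157

AB = [[6], [0], [11]]
A^2B = [[34], [-21], [51]]
Controllability matrix C = [B  AB  A^2B] = [[1, 6, 34], [-2, 0, -21], [2, 11, 51]]
Expanding along the first row, det(C) = 1·(0·51 - (-21)·11) - 6·((-2)·51 - (-21)·2) + 34·((-2)·11 - 0·2) = 1·231 - 6·(-60) + 34·(-22) = -157
Since det(C) ≠ 0, rank(C) = 3 and the system is completely controllable.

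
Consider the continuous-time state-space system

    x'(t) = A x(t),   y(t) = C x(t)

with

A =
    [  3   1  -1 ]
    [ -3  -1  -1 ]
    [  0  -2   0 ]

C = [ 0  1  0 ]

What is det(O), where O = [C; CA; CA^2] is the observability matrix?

18

CA = [[-3, -1, -1]]
CA^2 = [[-6, 0, 4]]
Observability matrix O = [C; CA; CA^2] = [[0, 1, 0], [-3, -1, -1], [-6, 0, 4]]
Expanding along the first row, det(O) = 0·((-1)·4 - (-1)·0) - 1·((-3)·4 - (-1)·(-6)) + 0·((-3)·0 - (-1)·(-6)) = 0·(-4) - 1·(-18) + 0·(-6) = 18
Since det(O) ≠ 0, rank(O) = 3 and the system is completely observable.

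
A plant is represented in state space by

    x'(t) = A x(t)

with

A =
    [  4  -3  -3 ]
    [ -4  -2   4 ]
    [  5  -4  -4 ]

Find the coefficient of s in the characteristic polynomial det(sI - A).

3

Expand det(sI - A) for the 3×3 matrix.
p(s) = s^3 + 2s^2 + 3s - 6.
(Check: constant term = det(-A) = (-1)^3 det A = -6; coefficient of s^2 = -tr A = 2.)
The coefficient of s is 3.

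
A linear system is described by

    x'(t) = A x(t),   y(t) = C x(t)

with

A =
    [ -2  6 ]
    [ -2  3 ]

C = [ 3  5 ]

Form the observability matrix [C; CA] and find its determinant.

CA = [[-16, 33]]
Observability matrix O = [C; CA] = [[3, 5], [-16, 33]]
det(O) = 3·33 - 5·(-16) = 99 - (-80) = 179
Since det(O) ≠ 0, rank(O) = 2 and the system is completely observable.

179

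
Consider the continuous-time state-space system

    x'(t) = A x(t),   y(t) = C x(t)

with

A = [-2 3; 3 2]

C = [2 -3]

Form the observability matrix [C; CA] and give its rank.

2

CA = [[-13, 0]]
Observability matrix O = [C; CA] = [[2, -3], [-13, 0]]
det(O) = 2·0 - (-3)·(-13) = 0 - 39 = -39 ≠ 0, so rank(O) = 2.
rank(O) = 2 = n, so the pair (A, C) is completely observable.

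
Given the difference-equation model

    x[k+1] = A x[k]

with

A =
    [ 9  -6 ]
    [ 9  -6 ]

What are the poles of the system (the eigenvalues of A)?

det(zI - A) = z^2 - (tr A)z + det A, with tr A = 9 + (-6) = 3 and det A = 9·(-6) - (-6)·9 = -54 - (-54) = 0.
So p(z) = det(zI - A) = z^2 - 3z.
Factor z^2 - 3z: two numbers with sum 3 and product 0 are 3 and 0, so z^2 - 3z = z(z - 3).
Hence p(z) = z (z - 3), with roots 0, 3.

0, 3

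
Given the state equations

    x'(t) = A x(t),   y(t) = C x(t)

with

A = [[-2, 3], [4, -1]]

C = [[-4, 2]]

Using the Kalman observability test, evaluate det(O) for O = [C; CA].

24

CA = [[16, -14]]
Observability matrix O = [C; CA] = [[-4, 2], [16, -14]]
det(O) = (-4)·(-14) - 2·16 = 56 - 32 = 24
Since det(O) ≠ 0, rank(O) = 2 and the system is completely observable.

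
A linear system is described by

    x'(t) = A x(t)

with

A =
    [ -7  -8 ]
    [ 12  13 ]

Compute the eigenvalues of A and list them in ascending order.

1, 5

det(sI - A) = s^2 - (tr A)s + det A, with tr A = (-7) + 13 = 6 and det A = (-7)·13 - (-8)·12 = -91 - (-96) = 5.
So p(s) = det(sI - A) = s^2 - 6s + 5.
Factor s^2 - 6s + 5: two numbers with sum 6 and product 5 are 5 and 1, so s^2 - 6s + 5 = (s - 5)(s - 1).
Hence p(s) = (s - 5) (s - 1), with roots 1, 5.
At least one eigenvalue has non-negative real part, so the system is not asymptotically stable.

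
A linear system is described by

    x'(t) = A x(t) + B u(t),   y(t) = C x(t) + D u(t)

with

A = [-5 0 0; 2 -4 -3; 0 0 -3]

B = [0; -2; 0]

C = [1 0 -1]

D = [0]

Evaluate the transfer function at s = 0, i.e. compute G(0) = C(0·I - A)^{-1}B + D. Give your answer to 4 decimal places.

0.0000

G(0) = C(-A)^{-1}B + D = -C A^{-1} B + D.
det A = -60, so A^{-1} = (1/-60)·adj(A) = [[-1/5, 0, 0], [-1/10, -1/4, 1/4], [0, 0, -1/3]]
A^{-1} B = [0, 1/2, 0]^T
C A^{-1} B = 0
G(0) = D - C A^{-1} B = 0 - (0) = 0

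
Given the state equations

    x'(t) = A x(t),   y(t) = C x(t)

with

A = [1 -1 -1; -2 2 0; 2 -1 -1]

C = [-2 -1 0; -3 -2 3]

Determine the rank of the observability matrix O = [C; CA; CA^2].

3

CA = [[0, 0, 2], [7, -4, 0]]
CA^2 = [[4, -2, -2], [15, -15, -7]]
Observability matrix O = [C; CA; CA^2] = [[-2, -1, 0], [-3, -2, 3], [0, 0, 2], [7, -4, 0], [4, -2, -2], [15, -15, -7]]
Take the 3×3 submatrix of O formed by rows 1, 2, 3: [[-2, -1, 0], [-3, -2, 3], [0, 0, 2]]. Its determinant is (-2)·((-2)·2 - 3·0) - (-1)·((-3)·2 - 3·0) + 0·((-3)·0 - (-2)·0) = (-2)·(-4) - (-1)·(-6) + 0·0 = 2 ≠ 0.
So rank(O) ≥ 3; since O has 3 columns, rank(O) = 3.
rank(O) = 3 = n, so the pair (A, C) is completely observable.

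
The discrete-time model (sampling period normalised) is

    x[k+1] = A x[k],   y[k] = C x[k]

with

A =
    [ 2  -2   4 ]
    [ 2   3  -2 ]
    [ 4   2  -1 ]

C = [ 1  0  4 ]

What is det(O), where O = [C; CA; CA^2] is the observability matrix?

-2088

CA = [[18, 6, 0]]
CA^2 = [[48, -18, 60]]
Observability matrix O = [C; CA; CA^2] = [[1, 0, 4], [18, 6, 0], [48, -18, 60]]
Expanding along the first row, det(O) = 1·(6·60 - 0·(-18)) - 0·(18·60 - 0·48) + 4·(18·(-18) - 6·48) = 1·360 - 0·1080 + 4·(-612) = -2088
Since det(O) ≠ 0, rank(O) = 3 and the system is completely observable.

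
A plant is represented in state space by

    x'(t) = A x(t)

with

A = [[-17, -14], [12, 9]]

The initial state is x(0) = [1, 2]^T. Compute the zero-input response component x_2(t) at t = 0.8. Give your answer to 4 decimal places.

1.4847

det(sI - A) = s^2 - (tr A)s + det A, with tr A = (-17) + 9 = -8 and det A = (-17)·9 - (-14)·12 = -153 - (-168) = 15.
So p(s) = det(sI - A) = s^2 + 8s + 15.
Factor s^2 + 8s + 15: two numbers with sum -8 and product 15 are -3 and -5, so s^2 + 8s + 15 = (s + 3)(s + 5).
Hence p(s) = (s + 3) (s + 5), with roots -5, -3.
The eigenvalues -5, -3 are distinct and real, so A is diagonalisable and x(t) = e^{At} x(0) = V diag(e^{λ_i t}) V^{-1} x(0), where the columns of V are the eigenvectors.
λ = -5: A - (-5)I = [[-12, -14], [12, 14]]. Row 1 gives (-12)·v1 + (-14)·v2 = 0, so take v_1 = [7, -6]^T.
λ = -3: A - (-3)I = [[-14, -14], [12, 12]]. Row 1 gives (-14)·v1 + (-14)·v2 = 0, so take v_2 = [-1, 1]^T.
V = [v_1 v_2] = [[7, -1], [-6, 1]] has det V = 1, so V^{-1} = adj(V)/det V = [[1, 1], [6, 7]].
Modal coordinates z(0) = V^{-1} x(0): 1·1 + 1·2 = 3; 6·1 + 7·2 = 20; so z(0) = [3, 20]^T.
x_2(t) = Σ_i (v_i)_2 · z_i(0) · e^{λ_i t} (row 2 of V times the modal terms).
x_2(0.8) = (-6)·3·e^{-5·0.8} + 1·20·e^{-3·0.8} = (-18)·0.018316 + 20·0.090718 = 1.4847.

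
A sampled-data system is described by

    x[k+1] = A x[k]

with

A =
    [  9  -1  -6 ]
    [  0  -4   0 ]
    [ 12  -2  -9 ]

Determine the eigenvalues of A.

det(zI - A) = z^3 - (tr A)z^2 + (M11 + M22 + M33)z - det A, where Mii is the 2×2 principal minor of A obtained by deleting row i and column i.
tr A = 9 + (-4) + (-9) = -4; M11 = (-4)·(-9) - 0·(-2) = 36 - 0 = 36; M22 = 9·(-9) - (-6)·12 = -81 - (-72) = -9; M33 = 9·(-4) - (-1)·0 = -36 - 0 = -36; sum of minors = -9.
det A = 9·((-4)·(-9) - 0·(-2)) - (-1)·(0·(-9) - 0·12) + (-6)·(0·(-2) - (-4)·12) = 9·36 - (-1)·0 + (-6)·48 = 36.
So p(z) = det(zI - A) = z^3 + 4z^2 - 9z - 36.
Rational-root test: any integer root divides -36. Testing small divisors, z = -3 works: p(-3) = -27 + 36 + 27 + (-36) = 0, so (z + 3) is a factor.
Dividing, p(z) = (z + 3)(z^2 + z - 12).
Factor z^2 + z - 12: two numbers with sum -1 and product -12 are 3 and -4, so z^2 + z - 12 = (z - 3)(z + 4).
Hence p(z) = (z - 3) (z + 3) (z + 4), with roots -4, -3, 3.

-4, -3, 3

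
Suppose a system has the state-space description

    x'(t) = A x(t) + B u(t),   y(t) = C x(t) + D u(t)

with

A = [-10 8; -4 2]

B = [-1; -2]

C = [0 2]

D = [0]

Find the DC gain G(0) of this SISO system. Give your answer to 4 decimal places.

-2.6667

G(0) = C(-A)^{-1}B + D = -C A^{-1} B + D.
det A = 12, so A^{-1} = (1/12)·adj(A) = [[1/6, -2/3], [1/3, -5/6]]
A^{-1} B = [7/6, 4/3]^T
C A^{-1} B = 8/3
G(0) = D - C A^{-1} B = 0 - (8/3) = -8/3 ≈ -2.6667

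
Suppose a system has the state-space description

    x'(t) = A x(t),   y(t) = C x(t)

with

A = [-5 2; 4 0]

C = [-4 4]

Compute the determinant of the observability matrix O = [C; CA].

-112

CA = [[36, -8]]
Observability matrix O = [C; CA] = [[-4, 4], [36, -8]]
det(O) = (-4)·(-8) - 4·36 = 32 - 144 = -112
Since det(O) ≠ 0, rank(O) = 2 and the system is completely observable.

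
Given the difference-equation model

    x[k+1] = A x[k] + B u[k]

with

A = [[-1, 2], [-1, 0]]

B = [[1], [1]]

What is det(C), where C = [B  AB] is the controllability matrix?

AB = [[1], [-1]]
Controllability matrix C = [B  AB] = [[1, 1], [1, -1]]
det(C) = 1·(-1) - 1·1 = -1 - 1 = -2
Since det(C) ≠ 0, rank(C) = 2 and the system is completely controllable.

-2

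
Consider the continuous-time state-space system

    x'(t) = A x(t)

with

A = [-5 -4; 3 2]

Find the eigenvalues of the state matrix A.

det(sI - A) = s^2 - (tr A)s + det A, with tr A = (-5) + 2 = -3 and det A = (-5)·2 - (-4)·3 = -10 - (-12) = 2.
So p(s) = det(sI - A) = s^2 + 3s + 2.
Factor s^2 + 3s + 2: two numbers with sum -3 and product 2 are -1 and -2, so s^2 + 3s + 2 = (s + 1)(s + 2).
Hence p(s) = (s + 1) (s + 2), with roots -2, -1.
All eigenvalues have negative real part, so the system is asymptotically stable.

-2, -1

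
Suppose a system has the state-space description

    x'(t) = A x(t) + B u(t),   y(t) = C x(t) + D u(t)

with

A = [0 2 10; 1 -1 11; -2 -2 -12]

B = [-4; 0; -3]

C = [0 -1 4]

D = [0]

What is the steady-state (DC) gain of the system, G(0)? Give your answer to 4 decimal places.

1.3000

G(0) = C(-A)^{-1}B + D = -C A^{-1} B + D.
det A = -60, so A^{-1} = (1/-60)·adj(A) = [[-17/30, -1/15, -8/15], [1/6, -1/3, -1/6], [1/15, 1/15, 1/30]]
A^{-1} B = [58/15, -1/6, -11/30]^T
C A^{-1} B = -13/10
G(0) = D - C A^{-1} B = 0 - (-13/10) = 13/10 ≈ 1.3000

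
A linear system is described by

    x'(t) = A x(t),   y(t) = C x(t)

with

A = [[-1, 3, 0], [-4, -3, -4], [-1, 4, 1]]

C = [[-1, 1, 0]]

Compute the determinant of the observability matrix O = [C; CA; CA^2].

CA = [[-3, -6, -4]]
CA^2 = [[31, -7, 20]]
Observability matrix O = [C; CA; CA^2] = [[-1, 1, 0], [-3, -6, -4], [31, -7, 20]]
Expanding along the first row, det(O) = (-1)·((-6)·20 - (-4)·(-7)) - 1·((-3)·20 - (-4)·31) + 0·((-3)·(-7) - (-6)·31) = (-1)·(-148) - 1·64 + 0·207 = 84
Since det(O) ≠ 0, rank(O) = 3 and the system is completely observable.

84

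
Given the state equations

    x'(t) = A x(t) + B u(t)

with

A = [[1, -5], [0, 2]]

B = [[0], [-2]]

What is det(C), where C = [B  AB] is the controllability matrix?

20

AB = [[10], [-4]]
Controllability matrix C = [B  AB] = [[0, 10], [-2, -4]]
det(C) = 0·(-4) - 10·(-2) = 0 - (-20) = 20
Since det(C) ≠ 0, rank(C) = 2 and the system is completely controllable.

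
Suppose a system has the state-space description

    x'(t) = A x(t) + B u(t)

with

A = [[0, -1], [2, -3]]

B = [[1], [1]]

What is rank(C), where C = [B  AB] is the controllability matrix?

AB = [[-1], [-1]]
Controllability matrix C = [B  AB] = [[1, -1], [1, -1]]
Every column of C is a scalar multiple of column 1 = [1, 1] (multipliers 1, -1), so the columns span a one-dimensional space.
C ≠ 0, hence rank(C) = 1.
rank(C) = 1 < n = 2, so the pair (A, B) is not completely controllable.

1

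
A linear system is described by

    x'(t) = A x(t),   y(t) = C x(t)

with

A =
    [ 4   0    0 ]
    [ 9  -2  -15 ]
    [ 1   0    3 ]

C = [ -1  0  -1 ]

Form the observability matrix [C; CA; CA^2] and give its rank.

CA = [[-5, 0, -3]]
CA^2 = [[-23, 0, -9]]
Observability matrix O = [C; CA; CA^2] = [[-1, 0, -1], [-5, 0, -3], [-23, 0, -9]]
Column 2 of O is identically zero, so rank(O) ≤ 2.
The 2×2 minor from rows 1, 2, columns 1, 3 is (-1)·(-3) - (-1)·(-5) = 3 - 5 = -2 ≠ 0, so rank(O) = 2.
rank(O) = 2 < n = 3, so the pair (A, C) is not completely observable.

2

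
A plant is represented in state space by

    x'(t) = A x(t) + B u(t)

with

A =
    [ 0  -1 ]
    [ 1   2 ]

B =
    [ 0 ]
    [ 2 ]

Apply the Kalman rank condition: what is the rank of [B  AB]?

AB = [[-2], [4]]
Controllability matrix C = [B  AB] = [[0, -2], [2, 4]]
det(C) = 0·4 - (-2)·2 = 0 - (-4) = 4 ≠ 0, so rank(C) = 2.
rank(C) = 2 = n, so the pair (A, B) is completely controllable.

2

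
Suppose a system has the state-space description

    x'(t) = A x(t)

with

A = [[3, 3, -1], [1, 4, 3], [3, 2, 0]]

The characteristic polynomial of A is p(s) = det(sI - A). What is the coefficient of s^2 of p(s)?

-7

Expand det(sI - A) for the 3×3 matrix.
p(s) = s^3 - 7s^2 + 6s - 19.
(Check: constant term = det(-A) = (-1)^3 det A = -19; coefficient of s^2 = -tr A = -7.)
The coefficient of s^2 is -7.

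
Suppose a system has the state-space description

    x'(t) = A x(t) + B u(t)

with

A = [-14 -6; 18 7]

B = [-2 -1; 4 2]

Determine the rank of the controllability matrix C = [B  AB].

AB = [[4, 2], [-8, -4]]
Controllability matrix C = [B  AB] = [[-2, -1, 4, 2], [4, 2, -8, -4]]
Every column of C is a scalar multiple of column 1 = [-2, 4] (multipliers 1, 1/2, -2, -1), so the columns span a one-dimensional space.
C ≠ 0, hence rank(C) = 1.
rank(C) = 1 < n = 2, so the pair (A, B) is not completely controllable.

1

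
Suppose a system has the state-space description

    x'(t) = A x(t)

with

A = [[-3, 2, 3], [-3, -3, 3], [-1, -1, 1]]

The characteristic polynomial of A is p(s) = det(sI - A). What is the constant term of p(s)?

Expand det(sI - A) for the 3×3 matrix.
p(s) = s^3 + 5s^2 + 15s.
(Check: constant term = det(-A) = (-1)^3 det A = 0; coefficient of s^2 = -tr A = 5.)
The constant term is 0.

0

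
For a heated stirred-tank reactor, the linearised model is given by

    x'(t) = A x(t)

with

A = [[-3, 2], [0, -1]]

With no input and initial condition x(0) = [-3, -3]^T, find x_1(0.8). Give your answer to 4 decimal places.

-1.3480

det(sI - A) = s^2 - (tr A)s + det A, with tr A = (-3) + (-1) = -4 and det A = (-3)·(-1) - 2·0 = 3 - 0 = 3.
So p(s) = det(sI - A) = s^2 + 4s + 3.
Factor s^2 + 4s + 3: two numbers with sum -4 and product 3 are -1 and -3, so s^2 + 4s + 3 = (s + 1)(s + 3).
Hence p(s) = (s + 1) (s + 3), with roots -3, -1.
The eigenvalues -3, -1 are distinct and real, so A is diagonalisable and x(t) = e^{At} x(0) = V diag(e^{λ_i t}) V^{-1} x(0), where the columns of V are the eigenvectors.
λ = -3: A - (-3)I = [[0, 2], [0, 2]]. Row 1 gives 0·v1 + 2·v2 = 0, so take v_1 = [-1, 0]^T.
λ = -1: A - (-1)I = [[-2, 2], [0, 0]]. Row 1 gives (-2)·v1 + 2·v2 = 0, so take v_2 = [1, 1]^T.
V = [v_1 v_2] = [[-1, 1], [0, 1]] has det V = -1, so V^{-1} = adj(V)/det V = [[-1, 1], [0, 1]].
Modal coordinates z(0) = V^{-1} x(0): (-1)·(-3) + 1·(-3) = 0; 0·(-3) + 1·(-3) = -3; so z(0) = [0, -3]^T.
x_1(t) = Σ_i (v_i)_1 · z_i(0) · e^{λ_i t} (row 1 of V times the modal terms).
x_1(0.8) = (-1)·0·e^{-3·0.8} + 1·(-3)·e^{-1·0.8} = 0·0.090718 + (-3)·0.449329 = -1.3480.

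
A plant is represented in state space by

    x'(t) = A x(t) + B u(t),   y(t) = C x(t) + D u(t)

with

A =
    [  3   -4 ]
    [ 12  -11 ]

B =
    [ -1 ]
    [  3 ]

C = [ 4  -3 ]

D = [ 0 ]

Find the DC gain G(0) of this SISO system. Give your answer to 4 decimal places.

G(0) = C(-A)^{-1}B + D = -C A^{-1} B + D.
det A = 15, so A^{-1} = (1/15)·adj(A) = [[-11/15, 4/15], [-4/5, 1/5]]
A^{-1} B = [23/15, 7/5]^T
C A^{-1} B = 29/15
G(0) = D - C A^{-1} B = 0 - (29/15) = -29/15 ≈ -1.9333

-1.9333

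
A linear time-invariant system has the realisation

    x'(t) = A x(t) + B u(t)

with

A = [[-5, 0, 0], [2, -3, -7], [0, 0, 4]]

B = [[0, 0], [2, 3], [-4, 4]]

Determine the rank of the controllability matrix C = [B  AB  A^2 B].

2

AB = [[0, 0], [22, -37], [-16, 16]]
A^2B = [[0, 0], [46, -1], [-64, 64]]
Controllability matrix C = [B  AB  A^2B] = [[0, 0, 0, 0, 0, 0], [2, 3, 22, -37, 46, -1], [-4, 4, -16, 16, -64, 64]]
Row 1 of C is identically zero, so rank(C) ≤ 2.
The 2×2 minor from rows 2, 3, columns 1, 2 is 2·4 - 3·(-4) = 8 - (-12) = 20 ≠ 0, so rank(C) = 2.
rank(C) = 2 < n = 3, so the pair (A, B) is not completely controllable.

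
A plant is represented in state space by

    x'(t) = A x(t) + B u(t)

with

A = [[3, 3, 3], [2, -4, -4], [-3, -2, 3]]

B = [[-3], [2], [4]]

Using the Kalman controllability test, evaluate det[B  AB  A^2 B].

AB = [[9], [-30], [17]]
A^2B = [[-12], [70], [84]]
Controllability matrix C = [B  AB  A^2B] = [[-3, 9, -12], [2, -30, 70], [4, 17, 84]]
Expanding along the first row, det(C) = (-3)·((-30)·84 - 70·17) - 9·(2·84 - 70·4) + (-12)·(2·17 - (-30)·4) = (-3)·(-3710) - 9·(-112) + (-12)·154 = 10290
Since det(C) ≠ 0, rank(C) = 3 and the system is completely controllable.

10290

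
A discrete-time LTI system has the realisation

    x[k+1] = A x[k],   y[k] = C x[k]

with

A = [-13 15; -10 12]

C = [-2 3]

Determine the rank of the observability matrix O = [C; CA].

1

CA = [[-4, 6]]
Observability matrix O = [C; CA] = [[-2, 3], [-4, 6]]
Every row of O is a scalar multiple of row 1 = [-2, 3] (multipliers 1, 2), so the rows span a one-dimensional space.
O ≠ 0, hence rank(O) = 1.
rank(O) = 1 < n = 2, so the pair (A, C) is not completely observable.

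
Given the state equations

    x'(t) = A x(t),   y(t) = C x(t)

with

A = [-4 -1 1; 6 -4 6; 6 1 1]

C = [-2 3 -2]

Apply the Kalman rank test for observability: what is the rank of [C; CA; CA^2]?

CA = [[14, -12, 14]]
CA^2 = [[-44, 48, -44]]
Observability matrix O = [C; CA; CA^2] = [[-2, 3, -2], [14, -12, 14], [-44, 48, -44]]
The columns c1, c2, c3 of O are linearly dependent: -c1 + c3 = 0 (check each entry), so rank(O) ≤ 2.
The 2×2 minor from rows 1, 2, columns 1, 2 is (-2)·(-12) - 3·14 = 24 - 42 = -18 ≠ 0, so rank(O) = 2.
rank(O) = 2 < n = 3, so the pair (A, C) is not completely observable.

2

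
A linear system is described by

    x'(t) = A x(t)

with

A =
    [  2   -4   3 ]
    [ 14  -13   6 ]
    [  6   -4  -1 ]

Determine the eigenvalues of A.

det(sI - A) = s^3 - (tr A)s^2 + (M11 + M22 + M33)s - det A, where Mii is the 2×2 principal minor of A obtained by deleting row i and column i.
tr A = 2 + (-13) + (-1) = -12; M11 = (-13)·(-1) - 6·(-4) = 13 - (-24) = 37; M22 = 2·(-1) - 3·6 = -2 - 18 = -20; M33 = 2·(-13) - (-4)·14 = -26 - (-56) = 30; sum of minors = 47.
det A = 2·((-13)·(-1) - 6·(-4)) - (-4)·(14·(-1) - 6·6) + 3·(14·(-4) - (-13)·6) = 2·37 - (-4)·(-50) + 3·22 = -60.
So p(s) = det(sI - A) = s^3 + 12s^2 + 47s + 60.
Rational-root test: any integer root divides 60. Testing small divisors, s = -3 works: p(-3) = -27 + 108 + (-141) + 60 = 0, so (s + 3) is a factor.
Dividing, p(s) = (s + 3)(s^2 + 9s + 20).
Factor s^2 + 9s + 20: two numbers with sum -9 and product 20 are -4 and -5, so s^2 + 9s + 20 = (s + 4)(s + 5).
Hence p(s) = (s + 3) (s + 4) (s + 5), with roots -5, -4, -3.
All eigenvalues have negative real part, so the system is asymptotically stable.

-5, -4, -3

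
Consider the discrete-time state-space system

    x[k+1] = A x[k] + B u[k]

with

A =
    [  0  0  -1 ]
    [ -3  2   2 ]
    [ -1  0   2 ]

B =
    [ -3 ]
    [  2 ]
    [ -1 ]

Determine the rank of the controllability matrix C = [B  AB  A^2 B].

3

AB = [[1], [11], [1]]
A^2B = [[-1], [21], [1]]
Controllability matrix C = [B  AB  A^2B] = [[-3, 1, -1], [2, 11, 21], [-1, 1, 1]]
det(C) = (-3)·(11·1 - 21·1) - 1·(2·1 - 21·(-1)) + (-1)·(2·1 - 11·(-1)) = (-3)·(-10) - 1·23 + (-1)·13 = -6 ≠ 0, so rank(C) = 3.
rank(C) = 3 = n, so the pair (A, B) is completely controllable.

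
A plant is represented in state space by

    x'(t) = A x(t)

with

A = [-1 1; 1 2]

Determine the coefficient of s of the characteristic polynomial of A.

-1

For a 2×2 matrix, det(sI - A) = s^2 - (tr A)s + det A.
tr A = 1, det A = -3.
So p(s) = s^2 - s - 3.
The coefficient of s is -1.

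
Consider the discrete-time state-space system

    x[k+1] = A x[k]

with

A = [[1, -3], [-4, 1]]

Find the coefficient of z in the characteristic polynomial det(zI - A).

For a 2×2 matrix, det(zI - A) = z^2 - (tr A)z + det A.
tr A = 2, det A = -11.
So p(z) = z^2 - 2z - 11.
The coefficient of z is -2.

-2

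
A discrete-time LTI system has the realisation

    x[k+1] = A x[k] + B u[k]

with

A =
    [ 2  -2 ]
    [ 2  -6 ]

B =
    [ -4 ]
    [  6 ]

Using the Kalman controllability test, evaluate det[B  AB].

296

AB = [[-20], [-44]]
Controllability matrix C = [B  AB] = [[-4, -20], [6, -44]]
det(C) = (-4)·(-44) - (-20)·6 = 176 - (-120) = 296
Since det(C) ≠ 0, rank(C) = 2 and the system is completely controllable.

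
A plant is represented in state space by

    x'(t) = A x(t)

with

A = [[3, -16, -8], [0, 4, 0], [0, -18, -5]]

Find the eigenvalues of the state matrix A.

det(sI - A) = s^3 - (tr A)s^2 + (M11 + M22 + M33)s - det A, where Mii is the 2×2 principal minor of A obtained by deleting row i and column i.
tr A = 3 + 4 + (-5) = 2; M11 = 4·(-5) - 0·(-18) = -20 - 0 = -20; M22 = 3·(-5) - (-8)·0 = -15 - 0 = -15; M33 = 3·4 - (-16)·0 = 12 - 0 = 12; sum of minors = -23.
det A = 3·(4·(-5) - 0·(-18)) - (-16)·(0·(-5) - 0·0) + (-8)·(0·(-18) - 4·0) = 3·(-20) - (-16)·0 + (-8)·0 = -60.
So p(s) = det(sI - A) = s^3 - 2s^2 - 23s + 60.
Rational-root test: any integer root divides 60. Testing small divisors, s = 3 works: p(3) = 27 + (-18) + (-69) + 60 = 0, so (s - 3) is a factor.
Dividing, p(s) = (s - 3)(s^2 + s - 20).
Factor s^2 + s - 20: two numbers with sum -1 and product -20 are 4 and -5, so s^2 + s - 20 = (s - 4)(s + 5).
Hence p(s) = (s - 4) (s - 3) (s + 5), with roots -5, 3, 4.
At least one eigenvalue has non-negative real part, so the system is not asymptotically stable.

-5, 3, 4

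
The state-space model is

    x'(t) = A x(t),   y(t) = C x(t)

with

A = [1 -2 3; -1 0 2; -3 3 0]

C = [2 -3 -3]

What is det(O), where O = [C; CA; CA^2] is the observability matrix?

379

CA = [[14, -13, 0]]
CA^2 = [[27, -28, 16]]
Observability matrix O = [C; CA; CA^2] = [[2, -3, -3], [14, -13, 0], [27, -28, 16]]
Expanding along the first row, det(O) = 2·((-13)·16 - 0·(-28)) - (-3)·(14·16 - 0·27) + (-3)·(14·(-28) - (-13)·27) = 2·(-208) - (-3)·224 + (-3)·(-41) = 379
Since det(O) ≠ 0, rank(O) = 3 and the system is completely observable.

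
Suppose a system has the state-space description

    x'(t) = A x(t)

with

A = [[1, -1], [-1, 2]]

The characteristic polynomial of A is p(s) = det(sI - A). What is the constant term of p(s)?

For a 2×2 matrix, det(sI - A) = s^2 - (tr A)s + det A.
tr A = 3, det A = 1.
So p(s) = s^2 - 3s + 1.
The constant term is 1.

1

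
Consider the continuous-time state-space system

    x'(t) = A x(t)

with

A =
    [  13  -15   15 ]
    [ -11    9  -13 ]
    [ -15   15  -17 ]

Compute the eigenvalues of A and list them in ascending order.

-2, 3, 4

det(sI - A) = s^3 - (tr A)s^2 + (M11 + M22 + M33)s - det A, where Mii is the 2×2 principal minor of A obtained by deleting row i and column i.
tr A = 13 + 9 + (-17) = 5; M11 = 9·(-17) - (-13)·15 = -153 - (-195) = 42; M22 = 13·(-17) - 15·(-15) = -221 - (-225) = 4; M33 = 13·9 - (-15)·(-11) = 117 - 165 = -48; sum of minors = -2.
det A = 13·(9·(-17) - (-13)·15) - (-15)·((-11)·(-17) - (-13)·(-15)) + 15·((-11)·15 - 9·(-15)) = 13·42 - (-15)·(-8) + 15·(-30) = -24.
So p(s) = det(sI - A) = s^3 - 5s^2 - 2s + 24.
Rational-root test: any integer root divides 24. Testing small divisors, s = -2 works: p(-2) = -8 + (-20) + 4 + 24 = 0, so (s + 2) is a factor.
Dividing, p(s) = (s + 2)(s^2 - 7s + 12).
Factor s^2 - 7s + 12: two numbers with sum 7 and product 12 are 4 and 3, so s^2 - 7s + 12 = (s - 4)(s - 3).
Hence p(s) = (s - 4) (s - 3) (s + 2), with roots -2, 3, 4.
At least one eigenvalue has non-negative real part, so the system is not asymptotically stable.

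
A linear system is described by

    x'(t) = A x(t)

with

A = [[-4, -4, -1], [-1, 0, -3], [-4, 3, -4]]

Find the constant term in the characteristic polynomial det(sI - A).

Expand det(sI - A) for the 3×3 matrix.
p(s) = s^3 + 8s^2 + 17s + 65.
(Check: constant term = det(-A) = (-1)^3 det A = 65; coefficient of s^2 = -tr A = 8.)
The constant term is 65.

65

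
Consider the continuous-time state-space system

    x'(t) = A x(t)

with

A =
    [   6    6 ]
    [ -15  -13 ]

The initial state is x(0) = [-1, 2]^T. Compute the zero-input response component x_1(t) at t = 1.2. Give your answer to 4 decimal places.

0.0300

det(sI - A) = s^2 - (tr A)s + det A, with tr A = 6 + (-13) = -7 and det A = 6·(-13) - 6·(-15) = -78 - (-90) = 12.
So p(s) = det(sI - A) = s^2 + 7s + 12.
Factor s^2 + 7s + 12: two numbers with sum -7 and product 12 are -3 and -4, so s^2 + 7s + 12 = (s + 3)(s + 4).
Hence p(s) = (s + 3) (s + 4), with roots -4, -3.
The eigenvalues -4, -3 are distinct and real, so A is diagonalisable and x(t) = e^{At} x(0) = V diag(e^{λ_i t}) V^{-1} x(0), where the columns of V are the eigenvectors.
λ = -4: A - (-4)I = [[10, 6], [-15, -9]]. Row 1 gives 10·v1 + 6·v2 = 0, so take v_1 = [-3, 5]^T.
λ = -3: A - (-3)I = [[9, 6], [-15, -10]]. Row 1 gives 9·v1 + 6·v2 = 0, so take v_2 = [-2, 3]^T.
V = [v_1 v_2] = [[-3, -2], [5, 3]] has det V = 1, so V^{-1} = adj(V)/det V = [[3, 2], [-5, -3]].
Modal coordinates z(0) = V^{-1} x(0): 3·(-1) + 2·2 = 1; (-5)·(-1) + (-3)·2 = -1; so z(0) = [1, -1]^T.
x_1(t) = Σ_i (v_i)_1 · z_i(0) · e^{λ_i t} (row 1 of V times the modal terms).
x_1(1.2) = (-3)·1·e^{-4·1.2} + (-2)·(-1)·e^{-3·1.2} = (-3)·0.008230 + 2·0.027324 = 0.0300.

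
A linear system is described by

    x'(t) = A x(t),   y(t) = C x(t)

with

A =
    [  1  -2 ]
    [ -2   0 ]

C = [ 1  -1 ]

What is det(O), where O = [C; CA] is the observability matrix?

CA = [[3, -2]]
Observability matrix O = [C; CA] = [[1, -1], [3, -2]]
det(O) = 1·(-2) - (-1)·3 = -2 - (-3) = 1
Since det(O) ≠ 0, rank(O) = 2 and the system is completely observable.

1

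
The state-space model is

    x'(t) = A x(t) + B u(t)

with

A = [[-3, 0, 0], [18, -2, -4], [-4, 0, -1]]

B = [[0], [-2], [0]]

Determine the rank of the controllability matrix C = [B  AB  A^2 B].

AB = [[0], [4], [0]]
A^2B = [[0], [-8], [0]]
Controllability matrix C = [B  AB  A^2B] = [[0, 0, 0], [-2, 4, -8], [0, 0, 0]]
Every column of C is a scalar multiple of column 1 = [0, -2, 0] (multipliers 1, -2, 4), so the columns span a one-dimensional space.
C ≠ 0, hence rank(C) = 1.
rank(C) = 1 < n = 3, so the pair (A, B) is not completely controllable.

1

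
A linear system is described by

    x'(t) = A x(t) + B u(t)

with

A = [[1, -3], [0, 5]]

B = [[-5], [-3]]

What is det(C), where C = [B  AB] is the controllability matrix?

87

AB = [[4], [-15]]
Controllability matrix C = [B  AB] = [[-5, 4], [-3, -15]]
det(C) = (-5)·(-15) - 4·(-3) = 75 - (-12) = 87
Since det(C) ≠ 0, rank(C) = 2 and the system is completely controllable.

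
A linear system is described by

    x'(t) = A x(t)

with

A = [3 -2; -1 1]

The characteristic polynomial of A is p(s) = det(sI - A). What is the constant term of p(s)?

For a 2×2 matrix, det(sI - A) = s^2 - (tr A)s + det A.
tr A = 4, det A = 1.
So p(s) = s^2 - 4s + 1.
The constant term is 1.

1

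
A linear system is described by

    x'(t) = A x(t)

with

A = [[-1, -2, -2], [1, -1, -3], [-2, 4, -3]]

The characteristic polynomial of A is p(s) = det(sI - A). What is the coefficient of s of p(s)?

Expand det(sI - A) for the 3×3 matrix.
p(s) = s^3 + 5s^2 + 17s + 37.
(Check: constant term = det(-A) = (-1)^3 det A = 37; coefficient of s^2 = -tr A = 5.)
The coefficient of s is 17.

17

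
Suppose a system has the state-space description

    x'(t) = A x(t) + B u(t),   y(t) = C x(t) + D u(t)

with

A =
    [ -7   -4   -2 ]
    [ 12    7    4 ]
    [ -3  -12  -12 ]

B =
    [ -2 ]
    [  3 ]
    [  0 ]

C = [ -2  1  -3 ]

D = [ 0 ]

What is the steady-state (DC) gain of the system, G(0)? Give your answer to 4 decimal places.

-4.0000

G(0) = C(-A)^{-1}B + D = -C A^{-1} B + D.
det A = -30, so A^{-1} = (1/-30)·adj(A) = [[6/5, 4/5, 1/15], [-22/5, -13/5, -2/15], [41/10, 12/5, 1/30]]
A^{-1} B = [0, 1, -1]^T
C A^{-1} B = 4
G(0) = D - C A^{-1} B = 0 - (4) = -4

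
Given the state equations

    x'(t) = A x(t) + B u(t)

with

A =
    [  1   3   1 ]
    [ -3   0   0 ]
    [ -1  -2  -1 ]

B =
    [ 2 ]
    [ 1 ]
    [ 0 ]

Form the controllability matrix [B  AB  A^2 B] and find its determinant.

-239

AB = [[5], [-6], [-4]]
A^2B = [[-17], [-15], [11]]
Controllability matrix C = [B  AB  A^2B] = [[2, 5, -17], [1, -6, -15], [0, -4, 11]]
Expanding along the first row, det(C) = 2·((-6)·11 - (-15)·(-4)) - 5·(1·11 - (-15)·0) + (-17)·(1·(-4) - (-6)·0) = 2·(-126) - 5·11 + (-17)·(-4) = -239
Since det(C) ≠ 0, rank(C) = 3 and the system is completely controllable.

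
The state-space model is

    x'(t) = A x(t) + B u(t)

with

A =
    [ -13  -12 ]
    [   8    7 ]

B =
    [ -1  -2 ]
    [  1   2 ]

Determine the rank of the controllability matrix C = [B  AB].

1

AB = [[1, 2], [-1, -2]]
Controllability matrix C = [B  AB] = [[-1, -2, 1, 2], [1, 2, -1, -2]]
Every column of C is a scalar multiple of column 1 = [-1, 1] (multipliers 1, 2, -1, -2), so the columns span a one-dimensional space.
C ≠ 0, hence rank(C) = 1.
rank(C) = 1 < n = 2, so the pair (A, B) is not completely controllable.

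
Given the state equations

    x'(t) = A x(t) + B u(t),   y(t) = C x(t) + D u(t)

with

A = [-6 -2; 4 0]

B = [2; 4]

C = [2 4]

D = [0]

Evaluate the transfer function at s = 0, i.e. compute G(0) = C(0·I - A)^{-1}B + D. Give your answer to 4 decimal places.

G(0) = C(-A)^{-1}B + D = -C A^{-1} B + D.
det A = 8, so A^{-1} = (1/8)·adj(A) = [[0, 1/4], [-1/2, -3/4]]
A^{-1} B = [1, -4]^T
C A^{-1} B = -14
G(0) = D - C A^{-1} B = 0 - (-14) = 14

14.0000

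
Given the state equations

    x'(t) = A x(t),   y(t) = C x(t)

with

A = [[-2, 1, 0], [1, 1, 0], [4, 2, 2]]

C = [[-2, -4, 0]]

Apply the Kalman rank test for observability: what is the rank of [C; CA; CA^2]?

CA = [[0, -6, 0]]
CA^2 = [[-6, -6, 0]]
Observability matrix O = [C; CA; CA^2] = [[-2, -4, 0], [0, -6, 0], [-6, -6, 0]]
Column 3 of O is identically zero, so rank(O) ≤ 2.
The 2×2 minor from rows 1, 2, columns 1, 2 is (-2)·(-6) - (-4)·0 = 12 - 0 = 12 ≠ 0, so rank(O) = 2.
rank(O) = 2 < n = 3, so the pair (A, C) is not completely observable.

2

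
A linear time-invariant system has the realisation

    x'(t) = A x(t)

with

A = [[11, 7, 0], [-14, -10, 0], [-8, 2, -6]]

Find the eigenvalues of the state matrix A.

det(sI - A) = s^3 - (tr A)s^2 + (M11 + M22 + M33)s - det A, where Mii is the 2×2 principal minor of A obtained by deleting row i and column i.
tr A = 11 + (-10) + (-6) = -5; M11 = (-10)·(-6) - 0·2 = 60 - 0 = 60; M22 = 11·(-6) - 0·(-8) = -66 - 0 = -66; M33 = 11·(-10) - 7·(-14) = -110 - (-98) = -12; sum of minors = -18.
det A = 11·((-10)·(-6) - 0·2) - 7·((-14)·(-6) - 0·(-8)) + 0·((-14)·2 - (-10)·(-8)) = 11·60 - 7·84 + 0·(-108) = 72.
So p(s) = det(sI - A) = s^3 + 5s^2 - 18s - 72.
Rational-root test: any integer root divides -72. Testing small divisors, s = -3 works: p(-3) = -27 + 45 + 54 + (-72) = 0, so (s + 3) is a factor.
Dividing, p(s) = (s + 3)(s^2 + 2s - 24).
Factor s^2 + 2s - 24: two numbers with sum -2 and product -24 are 4 and -6, so s^2 + 2s - 24 = (s - 4)(s + 6).
Hence p(s) = (s - 4) (s + 3) (s + 6), with roots -6, -3, 4.
At least one eigenvalue has non-negative real part, so the system is not asymptotically stable.

-6, -3, 4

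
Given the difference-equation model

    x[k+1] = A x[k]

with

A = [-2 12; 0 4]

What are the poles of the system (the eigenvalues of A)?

det(zI - A) = z^2 - (tr A)z + det A, with tr A = (-2) + 4 = 2 and det A = (-2)·4 - 12·0 = -8 - 0 = -8.
So p(z) = det(zI - A) = z^2 - 2z - 8.
Factor z^2 - 2z - 8: two numbers with sum 2 and product -8 are 4 and -2, so z^2 - 2z - 8 = (z - 4)(z + 2).
Hence p(z) = (z - 4) (z + 2), with roots -2, 4.

-2, 4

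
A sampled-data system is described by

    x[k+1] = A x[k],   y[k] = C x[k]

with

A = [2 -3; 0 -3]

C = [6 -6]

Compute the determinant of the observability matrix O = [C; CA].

CA = [[12, 0]]
Observability matrix O = [C; CA] = [[6, -6], [12, 0]]
det(O) = 6·0 - (-6)·12 = 0 - (-72) = 72
Since det(O) ≠ 0, rank(O) = 2 and the system is completely observable.

72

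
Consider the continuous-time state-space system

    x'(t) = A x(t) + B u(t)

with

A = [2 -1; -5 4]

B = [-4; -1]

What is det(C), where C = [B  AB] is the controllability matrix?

AB = [[-7], [16]]
Controllability matrix C = [B  AB] = [[-4, -7], [-1, 16]]
det(C) = (-4)·16 - (-7)·(-1) = -64 - 7 = -71
Since det(C) ≠ 0, rank(C) = 2 and the system is completely controllable.

-71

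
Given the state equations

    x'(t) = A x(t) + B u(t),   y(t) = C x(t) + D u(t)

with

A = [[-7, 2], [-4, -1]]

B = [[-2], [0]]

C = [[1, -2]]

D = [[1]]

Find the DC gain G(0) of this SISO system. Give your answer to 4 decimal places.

-0.2000

G(0) = C(-A)^{-1}B + D = -C A^{-1} B + D.
det A = 15, so A^{-1} = (1/15)·adj(A) = [[-1/15, -2/15], [4/15, -7/15]]
A^{-1} B = [2/15, -8/15]^T
C A^{-1} B = 6/5
G(0) = D - C A^{-1} B = 1 - (6/5) = -1/5 ≈ -0.2000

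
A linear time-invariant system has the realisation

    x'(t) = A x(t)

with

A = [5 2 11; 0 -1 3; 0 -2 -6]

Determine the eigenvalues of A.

-4, -3, 5

det(sI - A) = s^3 - (tr A)s^2 + (M11 + M22 + M33)s - det A, where Mii is the 2×2 principal minor of A obtained by deleting row i and column i.
tr A = 5 + (-1) + (-6) = -2; M11 = (-1)·(-6) - 3·(-2) = 6 - (-6) = 12; M22 = 5·(-6) - 11·0 = -30 - 0 = -30; M33 = 5·(-1) - 2·0 = -5 - 0 = -5; sum of minors = -23.
det A = 5·((-1)·(-6) - 3·(-2)) - 2·(0·(-6) - 3·0) + 11·(0·(-2) - (-1)·0) = 5·12 - 2·0 + 11·0 = 60.
So p(s) = det(sI - A) = s^3 + 2s^2 - 23s - 60.
Rational-root test: any integer root divides -60. Testing small divisors, s = -3 works: p(-3) = -27 + 18 + 69 + (-60) = 0, so (s + 3) is a factor.
Dividing, p(s) = (s + 3)(s^2 - s - 20).
Factor s^2 - s - 20: two numbers with sum 1 and product -20 are 5 and -4, so s^2 - s - 20 = (s - 5)(s + 4).
Hence p(s) = (s - 5) (s + 3) (s + 4), with roots -4, -3, 5.
At least one eigenvalue has non-negative real part, so the system is not asymptotically stable.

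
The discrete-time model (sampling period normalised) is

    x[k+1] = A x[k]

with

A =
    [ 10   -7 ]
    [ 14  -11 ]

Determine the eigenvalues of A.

-4, 3

det(zI - A) = z^2 - (tr A)z + det A, with tr A = 10 + (-11) = -1 and det A = 10·(-11) - (-7)·14 = -110 - (-98) = -12.
So p(z) = det(zI - A) = z^2 + z - 12.
Factor z^2 + z - 12: two numbers with sum -1 and product -12 are 3 and -4, so z^2 + z - 12 = (z - 3)(z + 4).
Hence p(z) = (z - 3) (z + 4), with roots -4, 3.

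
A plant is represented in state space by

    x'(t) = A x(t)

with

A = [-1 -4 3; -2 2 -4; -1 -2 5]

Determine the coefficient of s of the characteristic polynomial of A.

-10

Expand det(sI - A) for the 3×3 matrix.
p(s) = s^3 - 6s^2 - 10s + 40.
(Check: constant term = det(-A) = (-1)^3 det A = 40; coefficient of s^2 = -tr A = -6.)
The coefficient of s is -10.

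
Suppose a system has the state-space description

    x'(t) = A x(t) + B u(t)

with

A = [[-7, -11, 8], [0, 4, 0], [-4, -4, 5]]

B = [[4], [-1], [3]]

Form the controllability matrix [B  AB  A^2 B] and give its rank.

2

AB = [[7], [-4], [3]]
A^2B = [[19], [-16], [3]]
Controllability matrix C = [B  AB  A^2B] = [[4, 7, 19], [-1, -4, -16], [3, 3, 3]]
The rows r1, r2, r3 of C are linearly dependent: -r1 - r2 + r3 = 0 (check each entry), so rank(C) ≤ 2.
The 2×2 minor from rows 1, 2, columns 1, 2 is 4·(-4) - 7·(-1) = -16 - (-7) = -9 ≠ 0, so rank(C) = 2.
rank(C) = 2 < n = 3, so the pair (A, B) is not completely controllable.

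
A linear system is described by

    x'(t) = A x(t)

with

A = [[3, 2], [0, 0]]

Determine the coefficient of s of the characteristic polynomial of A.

-3

For a 2×2 matrix, det(sI - A) = s^2 - (tr A)s + det A.
tr A = 3, det A = 0.
So p(s) = s^2 - 3s.
The coefficient of s is -3.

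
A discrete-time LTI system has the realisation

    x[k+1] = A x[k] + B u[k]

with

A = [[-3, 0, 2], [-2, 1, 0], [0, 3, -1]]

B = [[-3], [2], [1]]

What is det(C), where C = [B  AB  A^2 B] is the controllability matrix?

-1284

AB = [[11], [8], [5]]
A^2B = [[-23], [-14], [19]]
Controllability matrix C = [B  AB  A^2B] = [[-3, 11, -23], [2, 8, -14], [1, 5, 19]]
Expanding along the first row, det(C) = (-3)·(8·19 - (-14)·5) - 11·(2·19 - (-14)·1) + (-23)·(2·5 - 8·1) = (-3)·222 - 11·52 + (-23)·2 = -1284
Since det(C) ≠ 0, rank(C) = 3 and the system is completely controllable.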